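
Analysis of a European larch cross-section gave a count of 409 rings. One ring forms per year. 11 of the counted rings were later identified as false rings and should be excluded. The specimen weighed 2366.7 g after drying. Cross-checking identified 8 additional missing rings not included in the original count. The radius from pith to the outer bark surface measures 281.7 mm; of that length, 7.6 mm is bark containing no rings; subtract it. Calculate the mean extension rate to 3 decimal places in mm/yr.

Correcting the raw count gives 409 − 11 + 8 = 406 true rings.
The growth record spans 281.7 − 7.6 = 274.1 mm.
274.1 mm over 406 years gives 274.1 / 406 ≈ 0.675 mm/yr.

0.675 mm/yr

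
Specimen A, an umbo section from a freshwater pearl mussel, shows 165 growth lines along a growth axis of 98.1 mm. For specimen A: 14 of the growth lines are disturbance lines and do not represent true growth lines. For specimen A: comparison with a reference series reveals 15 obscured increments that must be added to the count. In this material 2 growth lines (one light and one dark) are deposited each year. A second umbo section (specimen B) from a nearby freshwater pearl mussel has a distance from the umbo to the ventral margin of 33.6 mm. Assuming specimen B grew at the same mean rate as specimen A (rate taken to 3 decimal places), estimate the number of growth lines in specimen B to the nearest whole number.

57 growth lines

Specimen A: true growth line count = 165 − 14 + 15 = 166.
Specimen A: with 2 growth lines per year, 166 / 2 = 83 years.
A: Mean rate = 98.1 mm / 83 years ≈ 1.182 mm/yr.
B spans 33.6 / 1.182 = 28.43 years; at 2 growth lines per year that is 28.43 × 2 ≈ 57 growth lines.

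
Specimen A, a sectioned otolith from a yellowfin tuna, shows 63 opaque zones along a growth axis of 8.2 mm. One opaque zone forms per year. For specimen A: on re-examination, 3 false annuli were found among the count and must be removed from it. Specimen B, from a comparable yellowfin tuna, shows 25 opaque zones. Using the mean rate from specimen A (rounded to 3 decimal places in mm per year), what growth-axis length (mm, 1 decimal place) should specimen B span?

Specimen A: adjusted count: 63 − 3 = 60 opaque zones.
A: Mean rate = 8.2 mm / 60 years ≈ 0.137 mm per year.
For B, 0.137 mm/year × 25 years = 3.4 mm.

3.4 mm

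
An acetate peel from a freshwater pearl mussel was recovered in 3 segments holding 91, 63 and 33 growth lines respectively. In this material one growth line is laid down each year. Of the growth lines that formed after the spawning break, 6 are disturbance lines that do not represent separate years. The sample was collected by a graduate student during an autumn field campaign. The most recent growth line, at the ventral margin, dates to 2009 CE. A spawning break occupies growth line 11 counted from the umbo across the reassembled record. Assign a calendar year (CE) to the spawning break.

Total growth lines = 91 + 63 + 33 = 187.
Between growth line 11 and the ventral margin there are 187 − 11 = 176 growth lines.
176 − 6 false = 170 true growth lines after the spawning break.
Counting back 170 years from 2009 CE places the spawning break in 2009 − 170 = 1839 CE.

1839 CE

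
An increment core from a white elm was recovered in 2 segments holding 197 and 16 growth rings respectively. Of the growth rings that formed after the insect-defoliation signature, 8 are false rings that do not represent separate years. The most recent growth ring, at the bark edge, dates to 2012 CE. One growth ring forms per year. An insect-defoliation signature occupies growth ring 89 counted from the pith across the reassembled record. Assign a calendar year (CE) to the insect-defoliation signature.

Total growth rings = 197 + 16 = 213.
The insect-defoliation signature sits at growth ring 89 from the pith, so 213 − 89 = 124 growth rings formed after it.
124 − 8 false = 116 true growth rings after the insect-defoliation signature.
The growth ring at the bark edge is 2012 CE, so the insect-defoliation signature dates to 2012 − 116 = 1896 CE.

1896 CE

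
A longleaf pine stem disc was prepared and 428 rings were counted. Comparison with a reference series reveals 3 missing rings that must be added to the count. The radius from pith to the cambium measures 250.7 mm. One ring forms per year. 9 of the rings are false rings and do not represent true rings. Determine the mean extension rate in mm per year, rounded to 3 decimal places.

0.594 mm per year

Adjusted count: 428 − 9 + 3 = 422 rings.
Mean rate = 250.7 mm / 422 years ≈ 0.594 mm per year.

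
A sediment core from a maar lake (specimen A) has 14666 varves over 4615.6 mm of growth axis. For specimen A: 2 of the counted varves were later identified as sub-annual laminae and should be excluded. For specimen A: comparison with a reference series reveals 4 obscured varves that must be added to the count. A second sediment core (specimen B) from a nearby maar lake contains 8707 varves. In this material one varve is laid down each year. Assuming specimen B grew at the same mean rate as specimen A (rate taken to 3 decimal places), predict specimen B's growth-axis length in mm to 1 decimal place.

2742.7 mm

Specimen A: adjusted count: 14666 − 2 + 4 = 14668 varves.
A: 4615.6 mm over 14668 years gives 4615.6 / 14668 ≈ 0.315 mm per year.
B's length ≈ 0.315 × 8707 = 2742.7 mm.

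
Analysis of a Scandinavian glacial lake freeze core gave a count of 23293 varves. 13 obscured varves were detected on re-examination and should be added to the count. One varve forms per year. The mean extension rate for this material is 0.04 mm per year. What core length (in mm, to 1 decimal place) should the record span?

Adjusted count: 23293 + 13 = 23306 varves.
Predicted length = 0.04 mm/year × 23306 years = 932.2 mm.

932.2 mm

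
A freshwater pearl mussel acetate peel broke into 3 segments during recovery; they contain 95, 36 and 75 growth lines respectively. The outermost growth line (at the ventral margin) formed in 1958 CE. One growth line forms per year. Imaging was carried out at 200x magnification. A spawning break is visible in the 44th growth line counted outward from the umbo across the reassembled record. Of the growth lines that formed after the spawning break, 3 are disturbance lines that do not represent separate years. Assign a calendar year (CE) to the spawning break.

1799 CE

Total growth lines = 95 + 36 + 75 = 206.
Between growth line 44 and the ventral margin there are 206 − 44 = 162 growth lines.
Excluding 3 false growth lines: 162 − 3 = 159.
Counting back 159 years from 1958 CE places the spawning break in 1958 − 159 = 1799 CE.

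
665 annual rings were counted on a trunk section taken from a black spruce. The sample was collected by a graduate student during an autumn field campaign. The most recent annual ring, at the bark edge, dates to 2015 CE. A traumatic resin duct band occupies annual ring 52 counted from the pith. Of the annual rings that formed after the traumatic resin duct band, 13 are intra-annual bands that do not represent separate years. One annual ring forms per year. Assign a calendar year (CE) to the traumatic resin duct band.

The traumatic resin duct band sits at annual ring 52 from the pith, so 665 − 52 = 613 annual rings formed after it.
Removing the 13 false annual rings leaves 613 − 13 = 600 true annual rings beyond the traumatic resin duct band.
The annual ring at the bark edge is 2015 CE, so the traumatic resin duct band dates to 2015 − 600 = 1415 CE.

1415 CE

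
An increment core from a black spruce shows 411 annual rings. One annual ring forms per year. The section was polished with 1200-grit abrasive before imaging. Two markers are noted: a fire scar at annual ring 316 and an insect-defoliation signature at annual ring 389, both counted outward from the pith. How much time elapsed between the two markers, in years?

Separation: 389 − 316 = 73 annual rings.
That is 73 years at one annual ring per year.

73 years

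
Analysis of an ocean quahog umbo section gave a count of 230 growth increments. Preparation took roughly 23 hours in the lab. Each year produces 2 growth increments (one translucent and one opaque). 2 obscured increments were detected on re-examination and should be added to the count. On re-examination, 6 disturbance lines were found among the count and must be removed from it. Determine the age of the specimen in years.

113 yr

Adjusted count: 230 − 6 + 2 = 226 growth increments.
226 growth increments at 2 per year is 226 / 2 = 113 years.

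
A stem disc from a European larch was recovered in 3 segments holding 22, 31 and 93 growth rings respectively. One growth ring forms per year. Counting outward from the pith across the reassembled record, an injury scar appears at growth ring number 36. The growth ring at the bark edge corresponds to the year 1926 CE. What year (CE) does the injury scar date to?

Total growth rings = 22 + 31 + 93 = 146.
Between growth ring 36 and the bark edge there are 146 − 36 = 110 growth rings.
Counting back 110 years from 1926 CE places the injury scar in 1926 − 110 = 1816 CE.

1816 CE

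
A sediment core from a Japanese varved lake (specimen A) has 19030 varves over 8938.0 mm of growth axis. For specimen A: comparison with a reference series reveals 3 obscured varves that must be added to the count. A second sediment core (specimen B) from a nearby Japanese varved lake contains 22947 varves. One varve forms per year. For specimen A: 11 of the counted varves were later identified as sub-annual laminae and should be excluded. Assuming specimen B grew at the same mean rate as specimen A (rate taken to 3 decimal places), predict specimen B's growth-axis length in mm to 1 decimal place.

Specimen A: correcting the raw count gives 19030 − 11 + 3 = 19022 true varves.
A: Extension rate ≈ 8938.0 / 19022 = 0.470 mm/year.
B's length ≈ 0.470 × 22947 = 10785.1 mm.

10785.1 mm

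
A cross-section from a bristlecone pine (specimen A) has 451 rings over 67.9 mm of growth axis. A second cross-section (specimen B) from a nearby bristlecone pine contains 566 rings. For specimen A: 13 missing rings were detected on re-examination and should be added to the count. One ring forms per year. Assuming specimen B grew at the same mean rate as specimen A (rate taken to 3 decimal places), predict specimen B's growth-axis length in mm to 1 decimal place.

82.6 mm

Specimen A: true ring count = 451 + 13 = 464.
A: 67.9 mm over 464 years gives 67.9 / 464 ≈ 0.146 mm/yr.
For B, 0.146 mm/year × 566 years = 82.6 mm.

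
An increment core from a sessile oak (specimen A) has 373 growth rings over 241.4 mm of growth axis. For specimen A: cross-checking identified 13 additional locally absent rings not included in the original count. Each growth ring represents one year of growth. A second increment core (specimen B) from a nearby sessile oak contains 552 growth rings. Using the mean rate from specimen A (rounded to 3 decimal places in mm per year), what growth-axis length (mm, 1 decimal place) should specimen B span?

345.0 mm

Specimen A: adjusted count: 373 + 13 = 386 growth rings.
A: 241.4 mm over 386 years gives 241.4 / 386 ≈ 0.625 mm per year.
B's length ≈ 0.625 × 552 = 345.0 mm.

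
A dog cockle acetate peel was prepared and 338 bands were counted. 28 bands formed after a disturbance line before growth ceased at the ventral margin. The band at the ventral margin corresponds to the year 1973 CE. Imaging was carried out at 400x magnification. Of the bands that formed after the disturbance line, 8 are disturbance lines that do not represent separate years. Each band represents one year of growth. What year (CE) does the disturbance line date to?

1953 CE

There are 28 bands younger than the disturbance line.
Removing the 8 false bands leaves 28 − 8 = 20 true bands beyond the disturbance line.
Counting back 20 years from 1973 CE places the disturbance line in 1973 − 20 = 1953 CE.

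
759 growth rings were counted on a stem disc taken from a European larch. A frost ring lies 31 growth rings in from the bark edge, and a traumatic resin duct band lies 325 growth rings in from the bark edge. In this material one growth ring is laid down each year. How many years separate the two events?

325 − 31 = 294 growth rings lie between the two events.
One growth ring per year makes the interval 294 years.

294 yr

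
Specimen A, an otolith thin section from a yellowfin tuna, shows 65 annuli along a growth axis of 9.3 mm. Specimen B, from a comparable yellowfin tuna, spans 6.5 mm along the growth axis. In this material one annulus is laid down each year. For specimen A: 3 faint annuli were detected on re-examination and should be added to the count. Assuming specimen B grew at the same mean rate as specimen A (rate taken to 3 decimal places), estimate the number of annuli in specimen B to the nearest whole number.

Specimen A: correcting the raw count gives 65 + 3 = 68 true annuli.
A: Extension rate ≈ 9.3 / 68 = 0.137 mm per year.
For B, 6.5 / 0.137 = 47.45 years ≈ 47 annuli.

47 annuli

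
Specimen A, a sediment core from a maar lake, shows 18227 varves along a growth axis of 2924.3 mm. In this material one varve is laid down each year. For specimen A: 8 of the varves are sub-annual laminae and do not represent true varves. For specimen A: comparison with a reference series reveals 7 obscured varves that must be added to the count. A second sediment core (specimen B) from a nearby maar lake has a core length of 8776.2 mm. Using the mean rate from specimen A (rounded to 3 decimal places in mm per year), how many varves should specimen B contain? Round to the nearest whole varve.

Specimen A: correcting the raw count gives 18227 − 8 + 7 = 18226 true varves.
A: Mean rate = 2924.3 mm / 18226 years ≈ 0.160 mm per year.
B spans 8776.2 / 0.160 = 54851.25 years ≈ 54851 varves.

54851 varves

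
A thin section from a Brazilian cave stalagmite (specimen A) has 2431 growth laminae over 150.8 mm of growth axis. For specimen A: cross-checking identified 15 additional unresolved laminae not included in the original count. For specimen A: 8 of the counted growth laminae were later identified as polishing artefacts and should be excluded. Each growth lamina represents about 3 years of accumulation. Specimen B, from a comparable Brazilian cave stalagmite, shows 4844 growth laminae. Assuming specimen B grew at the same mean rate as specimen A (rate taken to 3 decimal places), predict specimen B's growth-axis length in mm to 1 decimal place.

305.2 mm

Specimen A: after corrections the count is 2431 − 8 + 15 = 2438 growth laminae.
Specimen A: at 3 years per growth lamina, 2438 × 3 = 7314 years.
A: 150.8 mm over 7314 years gives 150.8 / 7314 ≈ 0.021 mm/year.
Specimen B: multiplying by 3 years per growth lamina: 4844 × 3 = 14532 years. Length of B = 0.021 × 14532 = 305.2 mm.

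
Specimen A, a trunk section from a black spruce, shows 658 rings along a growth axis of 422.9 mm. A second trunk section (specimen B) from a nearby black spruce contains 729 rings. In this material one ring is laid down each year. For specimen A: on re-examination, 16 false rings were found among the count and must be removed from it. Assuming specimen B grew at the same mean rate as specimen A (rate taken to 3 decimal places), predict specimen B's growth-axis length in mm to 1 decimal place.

Specimen A: true ring count = 658 − 16 = 642.
A: 422.9 mm over 642 years gives 422.9 / 642 ≈ 0.659 mm/year.
Length of B = 0.659 × 729 = 480.4 mm.

480.4 mm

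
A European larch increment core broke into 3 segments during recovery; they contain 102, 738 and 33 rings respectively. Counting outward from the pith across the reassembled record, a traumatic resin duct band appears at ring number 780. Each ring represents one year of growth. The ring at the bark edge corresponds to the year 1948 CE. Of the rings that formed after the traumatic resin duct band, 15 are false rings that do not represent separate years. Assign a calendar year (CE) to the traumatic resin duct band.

Total rings = 102 + 738 + 33 = 873.
873 − 780 = 93 rings lie beyond the traumatic resin duct band toward the bark edge.
Removing the 15 false rings leaves 93 − 15 = 78 true rings beyond the traumatic resin duct band.
1948 − 78 = 1870 CE.

1870 CE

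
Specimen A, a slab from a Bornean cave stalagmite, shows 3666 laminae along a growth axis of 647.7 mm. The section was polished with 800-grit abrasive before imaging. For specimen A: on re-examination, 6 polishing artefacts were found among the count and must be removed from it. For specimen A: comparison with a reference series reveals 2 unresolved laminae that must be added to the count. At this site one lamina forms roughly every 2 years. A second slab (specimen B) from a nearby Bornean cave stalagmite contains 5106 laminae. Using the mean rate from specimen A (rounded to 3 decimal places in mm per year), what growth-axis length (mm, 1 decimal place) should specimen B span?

898.7 mm

Specimen A: correcting the raw count gives 3666 − 6 + 2 = 3662 true laminae.
Specimen A: at 2 years per lamina, 3662 × 2 = 7324 years.
A: 647.7 mm over 7324 years gives 647.7 / 7324 ≈ 0.088 mm/yr.
Specimen B: multiplying by 2 years per lamina: 5106 × 2 = 10212 years. Length of B = 0.088 × 10212 = 898.7 mm.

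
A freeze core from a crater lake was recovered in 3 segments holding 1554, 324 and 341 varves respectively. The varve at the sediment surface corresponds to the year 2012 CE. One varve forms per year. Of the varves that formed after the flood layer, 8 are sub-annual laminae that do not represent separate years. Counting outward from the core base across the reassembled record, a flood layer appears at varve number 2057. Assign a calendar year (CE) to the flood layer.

1858 CE

Total varves = 1554 + 324 + 341 = 2219.
The flood layer sits at varve 2057 from the core base, so 2219 − 2057 = 162 varves formed after it.
Removing the 8 false varves leaves 162 − 8 = 154 true varves beyond the flood layer.
2012 − 154 = 1858 CE.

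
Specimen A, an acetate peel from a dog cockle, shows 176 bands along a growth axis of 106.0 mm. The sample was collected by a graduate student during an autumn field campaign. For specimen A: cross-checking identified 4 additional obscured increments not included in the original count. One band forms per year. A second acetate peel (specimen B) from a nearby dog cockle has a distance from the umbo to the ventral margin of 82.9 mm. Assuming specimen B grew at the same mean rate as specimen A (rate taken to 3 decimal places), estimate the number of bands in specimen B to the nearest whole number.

141 bands

Specimen A: adjusted count: 176 + 4 = 180 bands.
A: Mean rate = 106.0 mm / 180 years ≈ 0.589 mm/year.
For B, 82.9 / 0.589 = 140.75 years ≈ 141 bands.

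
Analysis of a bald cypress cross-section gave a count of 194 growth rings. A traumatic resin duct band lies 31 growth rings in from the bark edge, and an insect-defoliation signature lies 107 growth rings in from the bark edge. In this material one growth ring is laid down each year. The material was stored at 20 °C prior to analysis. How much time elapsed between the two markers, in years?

76 yr

Separation: 107 − 31 = 76 growth rings.
At one growth ring per year, 76 years elapsed between them.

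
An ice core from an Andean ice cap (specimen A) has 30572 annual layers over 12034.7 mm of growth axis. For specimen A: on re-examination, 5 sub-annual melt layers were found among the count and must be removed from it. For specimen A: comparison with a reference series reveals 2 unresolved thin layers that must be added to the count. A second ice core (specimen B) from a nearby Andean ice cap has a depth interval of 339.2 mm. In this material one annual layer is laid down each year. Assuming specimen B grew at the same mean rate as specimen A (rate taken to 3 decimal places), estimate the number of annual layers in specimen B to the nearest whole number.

Specimen A: correcting the raw count gives 30572 − 5 + 2 = 30569 true annual layers.
A: Mean rate = 12034.7 mm / 30569 years ≈ 0.394 mm per year.
For B, 339.2 / 0.394 = 860.91 years ≈ 861 annual layers.

861 annual layers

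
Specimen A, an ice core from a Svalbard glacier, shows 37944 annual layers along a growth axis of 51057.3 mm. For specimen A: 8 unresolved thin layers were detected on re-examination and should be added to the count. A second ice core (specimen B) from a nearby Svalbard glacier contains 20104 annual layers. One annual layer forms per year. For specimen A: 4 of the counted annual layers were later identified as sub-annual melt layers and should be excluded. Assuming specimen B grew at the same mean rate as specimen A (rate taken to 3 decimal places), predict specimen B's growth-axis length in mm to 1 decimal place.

Specimen A: adjusted count: 37944 − 4 + 8 = 37948 annual layers.
A: Mean rate = 51057.3 mm / 37948 years ≈ 1.345 mm/yr.
Length of B = 1.345 × 20104 = 27039.9 mm.

27039.9 mm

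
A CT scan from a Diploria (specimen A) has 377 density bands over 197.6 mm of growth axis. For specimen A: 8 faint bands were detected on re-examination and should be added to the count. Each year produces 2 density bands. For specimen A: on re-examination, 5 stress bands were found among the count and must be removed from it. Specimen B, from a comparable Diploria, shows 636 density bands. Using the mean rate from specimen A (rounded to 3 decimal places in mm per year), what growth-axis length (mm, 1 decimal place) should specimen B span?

330.7 mm

Specimen A: correcting the raw count gives 377 − 5 + 8 = 380 true density bands.
Specimen A: 380 density bands at 2 per year is 380 / 2 = 190 years.
A: Extension rate ≈ 197.6 / 190 = 1.040 mm per year.
Specimen B: with 2 density bands per year, 636 / 2 = 318 years. Length of B = 1.040 × 318 = 330.7 mm.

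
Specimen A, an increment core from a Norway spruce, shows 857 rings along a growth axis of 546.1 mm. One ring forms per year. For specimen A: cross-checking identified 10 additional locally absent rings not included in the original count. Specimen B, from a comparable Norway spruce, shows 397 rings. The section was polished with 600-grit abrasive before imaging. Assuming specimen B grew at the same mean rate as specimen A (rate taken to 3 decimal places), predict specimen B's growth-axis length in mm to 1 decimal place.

250.1 mm

Specimen A: after corrections the count is 857 + 10 = 867 rings.
A: 546.1 mm over 867 years gives 546.1 / 867 ≈ 0.630 mm/year.
B's length ≈ 0.630 × 397 = 250.1 mm.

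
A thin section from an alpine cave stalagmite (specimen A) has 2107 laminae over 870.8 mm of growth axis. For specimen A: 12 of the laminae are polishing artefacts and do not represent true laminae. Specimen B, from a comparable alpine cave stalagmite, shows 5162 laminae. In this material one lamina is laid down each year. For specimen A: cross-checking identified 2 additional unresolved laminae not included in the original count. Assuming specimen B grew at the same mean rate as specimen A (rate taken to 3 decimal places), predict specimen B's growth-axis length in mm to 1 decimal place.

2142.2 mm

Specimen A: correcting the raw count gives 2107 − 12 + 2 = 2097 true laminae.
A: 870.8 mm over 2097 years gives 870.8 / 2097 ≈ 0.415 mm/year.
B's length ≈ 0.415 × 5162 = 2142.2 mm.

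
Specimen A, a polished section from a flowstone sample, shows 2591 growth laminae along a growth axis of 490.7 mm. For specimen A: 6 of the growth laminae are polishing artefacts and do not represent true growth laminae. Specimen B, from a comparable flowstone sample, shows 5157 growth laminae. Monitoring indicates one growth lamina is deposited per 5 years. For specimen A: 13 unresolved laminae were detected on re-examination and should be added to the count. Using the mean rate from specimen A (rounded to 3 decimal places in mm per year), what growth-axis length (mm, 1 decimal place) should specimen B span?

Specimen A: adjusted count: 2591 − 6 + 13 = 2598 growth laminae.
Specimen A: at 5 years per growth lamina, 2598 × 5 = 12990 years.
A: Mean rate = 490.7 mm / 12990 years ≈ 0.038 mm per year.
Specimen B: 5157 growth laminae at 5 years each span 5157 × 5 = 25785 years. Length of B = 0.038 × 25785 = 979.8 mm.

979.8 mm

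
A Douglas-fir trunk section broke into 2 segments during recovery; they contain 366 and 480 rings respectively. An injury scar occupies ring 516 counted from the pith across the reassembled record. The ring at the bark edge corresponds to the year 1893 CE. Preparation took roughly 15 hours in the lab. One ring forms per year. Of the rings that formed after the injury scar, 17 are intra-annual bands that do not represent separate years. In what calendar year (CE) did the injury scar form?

Total rings = 366 + 480 = 846.
846 − 516 = 330 rings lie beyond the injury scar toward the bark edge.
Excluding 17 false rings: 330 − 17 = 313.
The ring at the bark edge is 1893 CE, so the injury scar dates to 1893 − 313 = 1580 CE.

1580 CE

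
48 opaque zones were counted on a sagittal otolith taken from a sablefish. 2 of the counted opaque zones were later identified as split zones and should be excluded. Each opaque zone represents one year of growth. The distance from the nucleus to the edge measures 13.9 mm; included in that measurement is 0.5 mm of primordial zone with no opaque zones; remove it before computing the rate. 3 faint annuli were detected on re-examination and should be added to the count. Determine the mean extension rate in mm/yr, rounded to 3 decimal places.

0.273 mm/yr

Correcting the raw count gives 48 − 2 + 3 = 49 true opaque zones.
Net length = 13.9 − 0.5 = 13.4 mm.
Extension rate ≈ 13.4 / 49 = 0.273 mm/yr.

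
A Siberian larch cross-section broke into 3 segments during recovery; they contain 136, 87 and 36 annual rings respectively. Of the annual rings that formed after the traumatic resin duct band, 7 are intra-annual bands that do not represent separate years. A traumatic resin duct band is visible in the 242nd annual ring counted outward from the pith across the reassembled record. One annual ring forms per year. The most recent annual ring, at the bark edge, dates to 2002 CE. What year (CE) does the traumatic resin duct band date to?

Total annual rings = 136 + 87 + 36 = 259.
259 − 242 = 17 annual rings lie beyond the traumatic resin duct band toward the bark edge.
17 − 7 false = 10 true annual rings after the traumatic resin duct band.
The annual ring at the bark edge is 2002 CE, so the traumatic resin duct band dates to 2002 − 10 = 1992 CE.

1992 CE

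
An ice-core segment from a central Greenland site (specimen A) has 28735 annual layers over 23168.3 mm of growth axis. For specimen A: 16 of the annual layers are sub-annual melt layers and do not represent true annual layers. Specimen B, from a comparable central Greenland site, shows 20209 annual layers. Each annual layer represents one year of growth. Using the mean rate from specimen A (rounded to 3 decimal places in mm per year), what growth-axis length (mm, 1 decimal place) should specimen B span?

16308.7 mm

Specimen A: true annual layer count = 28735 − 16 = 28719.
A: 23168.3 mm over 28719 years gives 23168.3 / 28719 ≈ 0.807 mm/year.
For B, 0.807 mm/year × 20209 years = 16308.7 mm.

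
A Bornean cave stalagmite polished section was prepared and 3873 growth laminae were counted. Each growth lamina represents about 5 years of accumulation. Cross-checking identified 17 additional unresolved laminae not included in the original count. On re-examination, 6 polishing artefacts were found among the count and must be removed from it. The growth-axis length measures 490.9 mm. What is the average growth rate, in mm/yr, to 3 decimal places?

After corrections the count is 3873 − 6 + 17 = 3884 growth laminae.
Multiplying by 5 years per growth lamina: 3884 × 5 = 19420 years.
Mean rate = 490.9 mm / 19420 years ≈ 0.025 mm/yr.

0.025 mm/yr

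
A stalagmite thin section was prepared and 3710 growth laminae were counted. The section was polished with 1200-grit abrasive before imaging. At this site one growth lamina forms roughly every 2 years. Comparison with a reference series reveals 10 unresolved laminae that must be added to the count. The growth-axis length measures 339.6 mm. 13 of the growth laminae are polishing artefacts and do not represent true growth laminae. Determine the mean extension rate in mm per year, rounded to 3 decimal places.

After corrections the count is 3710 − 13 + 10 = 3707 growth laminae.
Multiplying by 2 years per growth lamina: 3707 × 2 = 7414 years.
339.6 mm over 7414 years gives 339.6 / 7414 ≈ 0.046 mm per year.

0.046 mm per year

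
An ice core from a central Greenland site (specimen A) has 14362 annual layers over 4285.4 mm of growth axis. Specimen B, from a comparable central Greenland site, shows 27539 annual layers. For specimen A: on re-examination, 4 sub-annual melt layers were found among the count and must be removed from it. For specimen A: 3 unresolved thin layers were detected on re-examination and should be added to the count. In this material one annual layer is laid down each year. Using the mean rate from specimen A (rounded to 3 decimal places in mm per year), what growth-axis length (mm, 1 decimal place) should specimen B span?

8206.6 mm

Specimen A: correcting the raw count gives 14362 − 4 + 3 = 14361 true annual layers.
A: 4285.4 mm over 14361 years gives 4285.4 / 14361 ≈ 0.298 mm/yr.
For B, 0.298 mm/year × 27539 years = 8206.6 mm.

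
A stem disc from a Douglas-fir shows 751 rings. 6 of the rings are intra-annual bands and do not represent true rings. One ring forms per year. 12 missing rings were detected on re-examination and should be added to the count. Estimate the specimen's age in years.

757 years

True ring count = 751 − 6 + 12 = 757.
With a one-to-one ring periodicity this is 757 years.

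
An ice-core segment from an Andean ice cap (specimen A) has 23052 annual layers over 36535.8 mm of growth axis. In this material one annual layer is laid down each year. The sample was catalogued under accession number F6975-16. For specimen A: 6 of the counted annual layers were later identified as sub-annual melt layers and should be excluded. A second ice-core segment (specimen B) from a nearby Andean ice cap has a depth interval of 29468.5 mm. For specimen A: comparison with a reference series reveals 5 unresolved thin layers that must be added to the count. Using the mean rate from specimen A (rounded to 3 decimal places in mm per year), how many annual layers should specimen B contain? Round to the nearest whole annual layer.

18592 annual layers

Specimen A: correcting the raw count gives 23052 − 6 + 5 = 23051 true annual layers.
A: 36535.8 mm over 23051 years gives 36535.8 / 23051 ≈ 1.585 mm/yr.
B spans 29468.5 / 1.585 = 18592.11 years ≈ 18592 annual layers.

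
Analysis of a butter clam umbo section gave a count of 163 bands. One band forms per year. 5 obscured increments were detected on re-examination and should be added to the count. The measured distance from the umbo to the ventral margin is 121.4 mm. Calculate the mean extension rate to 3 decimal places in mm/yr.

Correcting the raw count gives 163 + 5 = 168 true bands.
121.4 mm over 168 years gives 121.4 / 168 ≈ 0.723 mm/yr.

0.723 mm/yr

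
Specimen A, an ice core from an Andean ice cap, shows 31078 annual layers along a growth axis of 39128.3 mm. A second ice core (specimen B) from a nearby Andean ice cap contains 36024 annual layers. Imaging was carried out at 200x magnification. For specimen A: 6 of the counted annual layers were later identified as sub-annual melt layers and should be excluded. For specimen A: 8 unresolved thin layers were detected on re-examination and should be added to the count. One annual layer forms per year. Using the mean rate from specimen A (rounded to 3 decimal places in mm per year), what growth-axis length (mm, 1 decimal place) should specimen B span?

45354.2 mm

Specimen A: true annual layer count = 31078 − 6 + 8 = 31080.
A: Mean rate = 39128.3 mm / 31080 years ≈ 1.259 mm per year.
B's length ≈ 1.259 × 36024 = 45354.2 mm.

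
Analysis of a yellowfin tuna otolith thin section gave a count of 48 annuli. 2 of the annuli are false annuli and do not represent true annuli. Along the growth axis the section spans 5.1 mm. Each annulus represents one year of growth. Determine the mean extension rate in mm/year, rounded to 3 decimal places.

0.111 mm/year

True annulus count = 48 − 2 = 46.
Extension rate ≈ 5.1 / 46 = 0.111 mm/year.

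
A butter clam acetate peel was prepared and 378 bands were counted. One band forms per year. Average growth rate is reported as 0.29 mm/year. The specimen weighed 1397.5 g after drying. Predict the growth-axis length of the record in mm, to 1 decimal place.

109.6 mm

The record spans 378 years at 0.29 mm per year.
378 years at 0.29 mm/year gives 0.29 × 378 = 109.6 mm.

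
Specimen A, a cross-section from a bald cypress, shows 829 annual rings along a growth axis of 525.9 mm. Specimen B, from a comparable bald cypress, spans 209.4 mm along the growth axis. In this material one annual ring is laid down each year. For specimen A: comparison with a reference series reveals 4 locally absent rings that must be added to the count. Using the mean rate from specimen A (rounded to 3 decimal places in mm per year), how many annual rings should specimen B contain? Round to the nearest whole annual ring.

332 annual rings

Specimen A: adjusted count: 829 + 4 = 833 annual rings.
A: Extension rate ≈ 525.9 / 833 = 0.631 mm/yr.
Specimen B: 209.4 mm / 0.631 mm per year = 331.85 years ≈ 332 annual rings.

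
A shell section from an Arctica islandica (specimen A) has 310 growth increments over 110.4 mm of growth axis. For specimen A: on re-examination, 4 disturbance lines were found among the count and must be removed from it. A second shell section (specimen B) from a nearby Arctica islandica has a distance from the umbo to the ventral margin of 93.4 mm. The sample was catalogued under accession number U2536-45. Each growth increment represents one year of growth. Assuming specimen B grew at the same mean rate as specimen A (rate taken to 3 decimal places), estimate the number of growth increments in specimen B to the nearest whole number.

259 growth increments

Specimen A: adjusted count: 310 − 4 = 306 growth increments.
A: Extension rate ≈ 110.4 / 306 = 0.361 mm/year.
For B, 93.4 / 0.361 = 258.73 years ≈ 259 growth increments.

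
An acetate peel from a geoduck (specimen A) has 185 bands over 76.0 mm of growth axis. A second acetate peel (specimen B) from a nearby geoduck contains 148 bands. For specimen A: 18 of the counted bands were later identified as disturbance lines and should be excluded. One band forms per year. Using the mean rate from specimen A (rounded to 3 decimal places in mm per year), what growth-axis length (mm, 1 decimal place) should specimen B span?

Specimen A: true band count = 185 − 18 = 167.
A: Extension rate ≈ 76.0 / 167 = 0.455 mm/yr.
Length of B = 0.455 × 148 = 67.3 mm.

67.3 mm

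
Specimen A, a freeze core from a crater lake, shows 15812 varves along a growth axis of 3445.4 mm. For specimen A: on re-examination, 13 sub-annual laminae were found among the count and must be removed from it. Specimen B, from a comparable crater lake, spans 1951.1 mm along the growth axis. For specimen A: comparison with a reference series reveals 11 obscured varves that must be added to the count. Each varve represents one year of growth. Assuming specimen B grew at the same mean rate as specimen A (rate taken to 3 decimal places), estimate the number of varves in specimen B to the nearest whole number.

Specimen A: correcting the raw count gives 15812 − 13 + 11 = 15810 true varves.
A: Mean rate = 3445.4 mm / 15810 years ≈ 0.218 mm per year.
B spans 1951.1 / 0.218 = 8950.00 years ≈ 8950 varves.

8950 varves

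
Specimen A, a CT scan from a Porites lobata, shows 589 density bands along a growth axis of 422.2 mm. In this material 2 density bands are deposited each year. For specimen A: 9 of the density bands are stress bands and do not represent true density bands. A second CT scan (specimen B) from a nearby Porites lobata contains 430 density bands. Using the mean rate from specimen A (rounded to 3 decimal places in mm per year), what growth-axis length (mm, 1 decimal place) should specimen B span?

313.0 mm

Specimen A: correcting the raw count gives 589 − 9 = 580 true density bands.
Specimen A: dividing by 2 density bands per year: 580 / 2 = 290 years.
A: 422.2 mm over 290 years gives 422.2 / 290 ≈ 1.456 mm/year.
Specimen B: 430 density bands at 2 per year is 430 / 2 = 215 years. Length of B = 1.456 × 215 = 313.0 mm.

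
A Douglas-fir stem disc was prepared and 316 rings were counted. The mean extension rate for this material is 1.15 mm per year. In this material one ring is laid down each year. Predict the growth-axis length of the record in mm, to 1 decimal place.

The record spans 316 years at 1.15 mm per year.
316 years at 1.15 mm/year gives 1.15 × 316 = 363.4 mm.

363.4 mm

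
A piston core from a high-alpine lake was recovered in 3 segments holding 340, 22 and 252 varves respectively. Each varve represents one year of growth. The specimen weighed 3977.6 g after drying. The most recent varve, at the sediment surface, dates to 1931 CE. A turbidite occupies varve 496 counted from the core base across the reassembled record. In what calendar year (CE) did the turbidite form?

Total varves = 340 + 22 + 252 = 614.
Between varve 496 and the sediment surface there are 614 − 496 = 118 varves.
The varve at the sediment surface is 1931 CE, so the turbidite dates to 1931 − 118 = 1813 CE.

1813 CE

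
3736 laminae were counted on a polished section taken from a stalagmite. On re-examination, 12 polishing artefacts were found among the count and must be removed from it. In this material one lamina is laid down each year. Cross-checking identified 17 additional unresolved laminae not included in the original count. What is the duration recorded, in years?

3741 years

Correcting the raw count gives 3736 − 12 + 17 = 3741 true laminae.
With a one-to-one lamina periodicity this is 3741 years.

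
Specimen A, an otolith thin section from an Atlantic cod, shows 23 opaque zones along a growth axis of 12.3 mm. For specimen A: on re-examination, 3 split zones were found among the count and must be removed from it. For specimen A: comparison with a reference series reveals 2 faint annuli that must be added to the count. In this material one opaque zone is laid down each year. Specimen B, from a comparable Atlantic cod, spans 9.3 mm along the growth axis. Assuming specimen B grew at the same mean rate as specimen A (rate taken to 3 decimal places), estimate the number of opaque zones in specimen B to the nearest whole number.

17 opaque zones

Specimen A: after corrections the count is 23 − 3 + 2 = 22 opaque zones.
A: Mean rate = 12.3 mm / 22 years ≈ 0.559 mm per year.
B spans 9.3 / 0.559 = 16.64 years ≈ 17 opaque zones.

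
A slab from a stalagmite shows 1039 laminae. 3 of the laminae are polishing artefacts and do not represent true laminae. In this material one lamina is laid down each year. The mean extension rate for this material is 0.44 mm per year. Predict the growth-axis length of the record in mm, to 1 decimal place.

Correcting the raw count gives 1039 − 3 = 1036 true laminae.
Length ≈ 0.44 × 1036 = 455.8 mm.

455.8 mm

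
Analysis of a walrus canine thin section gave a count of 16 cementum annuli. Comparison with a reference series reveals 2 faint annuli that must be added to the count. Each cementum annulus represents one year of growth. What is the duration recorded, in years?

Adjusted count: 16 + 2 = 18 cementum annuli.
At one cementum annulus per year, that is 18 years.

18 yr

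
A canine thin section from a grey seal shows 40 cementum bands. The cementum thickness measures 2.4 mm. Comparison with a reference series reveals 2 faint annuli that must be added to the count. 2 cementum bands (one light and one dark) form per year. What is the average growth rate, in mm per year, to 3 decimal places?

0.114 mm per year

True cementum band count = 40 + 2 = 42.
42 cementum bands at 2 per year is 42 / 2 = 21 years.
Extension rate ≈ 2.4 / 21 = 0.114 mm per year.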